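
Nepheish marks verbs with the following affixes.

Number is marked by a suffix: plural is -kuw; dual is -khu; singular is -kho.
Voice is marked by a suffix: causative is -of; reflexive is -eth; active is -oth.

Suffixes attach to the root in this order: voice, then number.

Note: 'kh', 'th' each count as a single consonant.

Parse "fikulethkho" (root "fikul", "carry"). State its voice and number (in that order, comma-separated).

Segment: fikul-eth-kho.
voice: -eth → reflexive.
number: -kho → singular.

reflexive, singular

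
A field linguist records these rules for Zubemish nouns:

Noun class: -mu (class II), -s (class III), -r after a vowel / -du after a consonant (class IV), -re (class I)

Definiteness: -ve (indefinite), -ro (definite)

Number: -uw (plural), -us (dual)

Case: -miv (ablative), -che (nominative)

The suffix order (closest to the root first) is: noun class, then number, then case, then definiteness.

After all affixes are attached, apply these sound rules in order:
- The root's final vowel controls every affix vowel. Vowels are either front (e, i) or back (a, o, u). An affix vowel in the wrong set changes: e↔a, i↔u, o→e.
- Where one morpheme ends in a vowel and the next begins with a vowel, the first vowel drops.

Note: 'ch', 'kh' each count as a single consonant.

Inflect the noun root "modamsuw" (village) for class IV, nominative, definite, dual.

modamsuwduscharo

Attach noun class class IV -du (after consonant 'w') → modamsuwdu.
Attach number dual -us → modamsuwduus.
Attach case nominative -che → modamsuwduusche.
Attach definiteness definite -ro → modamsuwduuschero.
Apply vowel harmony: modamsuwduuschero → modamsuwduuscharo.
Apply vowel deletion: modamsuwduuscharo → modamsuwduscharo.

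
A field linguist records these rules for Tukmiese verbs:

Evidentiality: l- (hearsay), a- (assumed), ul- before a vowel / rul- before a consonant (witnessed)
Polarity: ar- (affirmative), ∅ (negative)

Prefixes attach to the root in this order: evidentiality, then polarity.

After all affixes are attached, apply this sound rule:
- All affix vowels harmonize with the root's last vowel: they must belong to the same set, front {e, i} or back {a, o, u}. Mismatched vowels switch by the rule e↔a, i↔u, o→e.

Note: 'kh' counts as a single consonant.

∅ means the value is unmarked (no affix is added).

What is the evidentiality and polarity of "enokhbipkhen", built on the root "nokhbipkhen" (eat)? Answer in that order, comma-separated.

assumed, negative

Segment: a-nokhbipkhen.
evidentiality: a- → assumed.
polarity: ∅ → negative.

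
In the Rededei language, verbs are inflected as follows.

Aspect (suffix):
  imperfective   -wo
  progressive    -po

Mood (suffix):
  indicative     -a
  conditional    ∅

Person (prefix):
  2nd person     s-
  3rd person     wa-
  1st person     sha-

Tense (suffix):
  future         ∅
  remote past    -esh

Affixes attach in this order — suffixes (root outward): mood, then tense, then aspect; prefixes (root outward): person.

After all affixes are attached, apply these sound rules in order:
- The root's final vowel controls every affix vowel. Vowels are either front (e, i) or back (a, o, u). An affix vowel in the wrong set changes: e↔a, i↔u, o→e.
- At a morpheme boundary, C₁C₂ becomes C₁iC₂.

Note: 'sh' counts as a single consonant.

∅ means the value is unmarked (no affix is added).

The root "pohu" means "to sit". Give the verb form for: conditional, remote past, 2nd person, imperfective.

sipohuashiwo

mood = conditional: zero marking, form stays pohu.
Attach person 2nd person s- → spohu.
Attach tense remote past -esh → spohuesh.
Attach aspect imperfective -wo → spohueshwo.
Apply vowel harmony: spohueshwo → spohuashwo.
Apply epenthesis: spohuashwo → sipohuashiwo.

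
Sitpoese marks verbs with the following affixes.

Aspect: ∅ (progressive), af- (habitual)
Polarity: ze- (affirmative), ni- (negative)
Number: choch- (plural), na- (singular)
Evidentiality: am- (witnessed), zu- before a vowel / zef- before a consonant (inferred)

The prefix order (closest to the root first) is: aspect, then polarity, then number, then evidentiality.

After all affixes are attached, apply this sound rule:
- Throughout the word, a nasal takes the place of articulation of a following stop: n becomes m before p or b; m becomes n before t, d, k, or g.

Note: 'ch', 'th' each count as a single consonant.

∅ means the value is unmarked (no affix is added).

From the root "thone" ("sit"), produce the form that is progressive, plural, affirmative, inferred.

aspect = progressive: zero marking, form stays thone.
Attach polarity affirmative ze- → zethone.
Attach number plural choch- → chochzethone.
Attach evidentiality inferred zef- (before consonant 'ch') → zefchochzethone.
Nasal assimilation: no change.

zefchochzethone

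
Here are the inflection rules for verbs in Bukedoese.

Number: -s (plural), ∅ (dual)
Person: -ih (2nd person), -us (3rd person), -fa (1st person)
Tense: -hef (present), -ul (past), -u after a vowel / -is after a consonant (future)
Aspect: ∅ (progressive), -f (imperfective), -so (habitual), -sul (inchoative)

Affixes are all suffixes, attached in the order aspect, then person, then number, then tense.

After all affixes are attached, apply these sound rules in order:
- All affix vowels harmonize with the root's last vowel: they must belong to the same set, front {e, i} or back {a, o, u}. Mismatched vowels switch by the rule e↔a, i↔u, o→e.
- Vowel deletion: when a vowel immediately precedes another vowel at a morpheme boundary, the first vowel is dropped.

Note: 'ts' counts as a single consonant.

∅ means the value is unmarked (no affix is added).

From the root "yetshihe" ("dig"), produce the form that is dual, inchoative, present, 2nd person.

yetshihesilihhef

Attach aspect inchoative -sul → yetshihesul.
Attach person 2nd person -ih → yetshihesulih.
number = dual: zero marking, form stays yetshihesulih.
Attach tense present -hef → yetshihesulihhef.
Apply vowel harmony: yetshihesulihhef → yetshihesilihhef.
Vowel deletion: no change.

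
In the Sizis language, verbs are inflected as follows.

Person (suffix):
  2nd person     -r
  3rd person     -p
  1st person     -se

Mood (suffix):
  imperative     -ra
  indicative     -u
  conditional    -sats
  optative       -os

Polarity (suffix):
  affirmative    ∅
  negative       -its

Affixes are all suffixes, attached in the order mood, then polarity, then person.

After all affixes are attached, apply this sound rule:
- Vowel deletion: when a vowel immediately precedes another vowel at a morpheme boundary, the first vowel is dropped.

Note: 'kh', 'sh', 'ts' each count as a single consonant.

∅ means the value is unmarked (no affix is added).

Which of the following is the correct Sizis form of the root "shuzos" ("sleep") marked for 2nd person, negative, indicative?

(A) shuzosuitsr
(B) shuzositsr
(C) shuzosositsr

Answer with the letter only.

Attach mood indicative -u → shuzosu.
Attach polarity negative -its → shuzosuits.
Attach person 2nd person -r → shuzosuitsr.
Apply vowel deletion: shuzosuitsr → shuzositsr.
So the correct form is shuzositsr, option (B).
(A) shuzosuitsr is wrong: it fails to apply the sound rule(s).
(C) shuzosositsr is wrong: it uses optative instead of indicative for mood.

B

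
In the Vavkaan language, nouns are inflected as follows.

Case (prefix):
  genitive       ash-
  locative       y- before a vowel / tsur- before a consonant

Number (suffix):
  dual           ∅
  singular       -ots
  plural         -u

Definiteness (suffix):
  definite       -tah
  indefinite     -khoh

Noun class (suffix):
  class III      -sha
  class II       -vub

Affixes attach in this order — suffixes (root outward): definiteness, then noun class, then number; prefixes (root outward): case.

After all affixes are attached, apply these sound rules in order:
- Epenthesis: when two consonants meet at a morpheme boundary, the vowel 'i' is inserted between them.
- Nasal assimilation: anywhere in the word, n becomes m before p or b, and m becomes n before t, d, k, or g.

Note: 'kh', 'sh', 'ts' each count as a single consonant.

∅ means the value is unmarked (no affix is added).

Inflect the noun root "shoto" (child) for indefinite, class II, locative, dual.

Attach definiteness indefinite -khoh → shotokhoh.
Attach case locative tsur- (before consonant 'sh') → tsurshotokhoh.
Attach noun class class II -vub → tsurshotokhohvub.
number = dual: zero marking, form stays tsurshotokhohvub.
Apply epenthesis: tsurshotokhohvub → tsurishotokhohivub.
Nasal assimilation: no change.

tsurishotokhohivub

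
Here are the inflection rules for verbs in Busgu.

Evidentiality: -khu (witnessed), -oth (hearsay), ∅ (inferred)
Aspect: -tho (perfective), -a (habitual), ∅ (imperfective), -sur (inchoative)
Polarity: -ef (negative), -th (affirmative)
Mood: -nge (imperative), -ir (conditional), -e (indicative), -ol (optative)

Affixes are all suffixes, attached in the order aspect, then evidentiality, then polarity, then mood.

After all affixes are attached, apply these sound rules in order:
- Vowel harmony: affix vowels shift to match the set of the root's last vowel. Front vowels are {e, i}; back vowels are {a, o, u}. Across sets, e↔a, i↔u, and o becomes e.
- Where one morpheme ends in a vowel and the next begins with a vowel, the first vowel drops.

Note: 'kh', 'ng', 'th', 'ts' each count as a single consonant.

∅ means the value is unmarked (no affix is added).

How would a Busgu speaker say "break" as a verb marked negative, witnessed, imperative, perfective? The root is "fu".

Attach aspect perfective -tho → futho.
Attach evidentiality witnessed -khu → futhokhu.
Attach polarity negative -ef → futhokhuef.
Attach mood imperative -nge → futhokhuefnge.
Apply vowel harmony: futhokhuefnge → futhokhuafnga.
Apply vowel deletion: futhokhuafnga → futhokhafnga.

futhokhafnga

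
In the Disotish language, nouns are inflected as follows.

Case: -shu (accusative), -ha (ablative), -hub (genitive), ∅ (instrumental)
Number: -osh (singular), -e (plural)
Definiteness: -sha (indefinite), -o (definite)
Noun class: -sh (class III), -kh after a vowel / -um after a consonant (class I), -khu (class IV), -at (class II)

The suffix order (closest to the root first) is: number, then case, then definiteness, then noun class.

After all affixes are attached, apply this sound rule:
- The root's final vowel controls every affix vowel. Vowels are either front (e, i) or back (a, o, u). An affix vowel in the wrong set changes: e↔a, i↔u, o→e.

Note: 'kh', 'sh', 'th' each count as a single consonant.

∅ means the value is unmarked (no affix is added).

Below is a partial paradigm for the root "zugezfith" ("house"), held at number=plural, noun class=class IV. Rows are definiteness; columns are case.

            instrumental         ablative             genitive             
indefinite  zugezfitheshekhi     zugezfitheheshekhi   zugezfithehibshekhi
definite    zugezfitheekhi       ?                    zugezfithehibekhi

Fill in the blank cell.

zugezfitheheekhi

Attach number plural -e → zugezfithe.
Attach case ablative -ha → zugezfitheha.
Attach definiteness definite -o → zugezfithehao.
Attach noun class class IV -khu → zugezfithehaokhu.
Apply vowel harmony: zugezfithehaokhu → zugezfitheheekhi.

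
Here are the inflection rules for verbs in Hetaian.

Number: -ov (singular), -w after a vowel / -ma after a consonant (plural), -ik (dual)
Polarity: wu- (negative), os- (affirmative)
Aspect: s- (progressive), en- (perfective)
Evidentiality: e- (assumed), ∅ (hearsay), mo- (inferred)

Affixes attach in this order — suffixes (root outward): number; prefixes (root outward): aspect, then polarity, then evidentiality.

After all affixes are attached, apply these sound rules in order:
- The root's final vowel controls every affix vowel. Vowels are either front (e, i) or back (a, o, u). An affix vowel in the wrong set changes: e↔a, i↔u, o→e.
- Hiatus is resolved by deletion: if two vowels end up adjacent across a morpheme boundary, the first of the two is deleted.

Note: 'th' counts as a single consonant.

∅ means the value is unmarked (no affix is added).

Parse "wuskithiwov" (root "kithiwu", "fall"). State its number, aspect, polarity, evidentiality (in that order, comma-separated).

Segment: wu-s-kithiwu-ov.
number: -ov → singular.
aspect: s- → progressive.
polarity: wu- → negative.
evidentiality: ∅ → hearsay.

singular, progressive, negative, hearsay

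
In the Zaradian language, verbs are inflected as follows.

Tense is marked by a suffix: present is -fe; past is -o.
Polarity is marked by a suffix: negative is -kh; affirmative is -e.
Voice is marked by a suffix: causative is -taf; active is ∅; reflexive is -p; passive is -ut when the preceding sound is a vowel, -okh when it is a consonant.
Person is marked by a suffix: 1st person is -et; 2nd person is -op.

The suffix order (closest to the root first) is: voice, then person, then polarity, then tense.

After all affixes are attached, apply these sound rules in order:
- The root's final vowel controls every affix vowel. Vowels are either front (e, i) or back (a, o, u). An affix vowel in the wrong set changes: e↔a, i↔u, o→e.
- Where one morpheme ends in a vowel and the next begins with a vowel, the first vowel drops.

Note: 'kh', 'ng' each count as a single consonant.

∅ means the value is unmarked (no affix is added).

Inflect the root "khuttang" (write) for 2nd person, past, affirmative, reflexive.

khuttangpopo

Attach voice reflexive -p → khuttangp.
Attach person 2nd person -op → khuttangpop.
Attach polarity affirmative -e → khuttangpope.
Attach tense past -o → khuttangpopeo.
Apply vowel harmony: khuttangpopeo → khuttangpopao.
Apply vowel deletion: khuttangpopao → khuttangpopo.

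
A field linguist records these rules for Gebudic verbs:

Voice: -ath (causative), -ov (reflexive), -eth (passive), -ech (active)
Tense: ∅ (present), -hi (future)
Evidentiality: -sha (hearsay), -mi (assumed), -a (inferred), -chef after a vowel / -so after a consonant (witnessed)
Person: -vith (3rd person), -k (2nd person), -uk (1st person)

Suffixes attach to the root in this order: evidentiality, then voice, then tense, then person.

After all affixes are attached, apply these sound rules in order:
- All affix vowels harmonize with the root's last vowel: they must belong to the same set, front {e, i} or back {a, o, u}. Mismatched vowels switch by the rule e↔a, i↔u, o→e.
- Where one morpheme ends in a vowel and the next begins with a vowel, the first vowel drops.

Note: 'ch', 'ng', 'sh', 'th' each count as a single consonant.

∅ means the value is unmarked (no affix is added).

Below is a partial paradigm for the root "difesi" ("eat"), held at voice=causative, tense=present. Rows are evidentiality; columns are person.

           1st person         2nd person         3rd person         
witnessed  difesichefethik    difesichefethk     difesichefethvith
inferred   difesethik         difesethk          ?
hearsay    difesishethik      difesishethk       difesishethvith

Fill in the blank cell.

difesethvith

Attach evidentiality inferred -a → difesia.
Attach voice causative -ath → difesiaath.
tense = present: zero marking, form stays difesiaath.
Attach person 3rd person -vith → difesiaathvith.
Apply vowel harmony: difesiaathvith → difesieethvith.
Apply vowel deletion: difesieethvith → difesethvith.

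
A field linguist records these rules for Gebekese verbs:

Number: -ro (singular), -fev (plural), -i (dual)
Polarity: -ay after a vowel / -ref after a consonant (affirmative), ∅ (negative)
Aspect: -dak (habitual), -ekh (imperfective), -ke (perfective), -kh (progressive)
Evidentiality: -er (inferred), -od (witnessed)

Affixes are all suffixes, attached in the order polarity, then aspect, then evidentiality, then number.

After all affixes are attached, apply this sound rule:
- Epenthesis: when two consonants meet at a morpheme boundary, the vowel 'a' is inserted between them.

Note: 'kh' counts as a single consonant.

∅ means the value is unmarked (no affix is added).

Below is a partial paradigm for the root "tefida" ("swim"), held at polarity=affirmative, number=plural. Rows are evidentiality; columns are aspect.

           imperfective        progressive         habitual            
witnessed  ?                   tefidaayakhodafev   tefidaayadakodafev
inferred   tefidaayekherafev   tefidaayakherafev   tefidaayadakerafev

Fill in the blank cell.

Attach polarity affirmative -ay (after vowel 'a') → tefidaay.
Attach aspect imperfective -ekh → tefidaayekh.
Attach evidentiality witnessed -od → tefidaayekhod.
Attach number plural -fev → tefidaayekhodfev.
Apply epenthesis: tefidaayekhodfev → tefidaayekhodafev.

tefidaayekhodafev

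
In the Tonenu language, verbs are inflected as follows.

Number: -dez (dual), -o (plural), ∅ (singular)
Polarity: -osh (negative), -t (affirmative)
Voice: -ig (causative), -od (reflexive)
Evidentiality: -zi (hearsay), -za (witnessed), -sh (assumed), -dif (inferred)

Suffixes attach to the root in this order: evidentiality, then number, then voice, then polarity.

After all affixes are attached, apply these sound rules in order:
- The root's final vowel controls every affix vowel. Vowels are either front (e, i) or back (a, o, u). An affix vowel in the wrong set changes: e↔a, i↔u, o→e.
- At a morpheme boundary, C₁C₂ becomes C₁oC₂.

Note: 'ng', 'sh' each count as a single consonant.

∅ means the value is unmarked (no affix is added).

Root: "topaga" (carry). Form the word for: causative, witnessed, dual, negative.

topagazadazugosh

Attach evidentiality witnessed -za → topagaza.
Attach number dual -dez → topagazadez.
Attach voice causative -ig → topagazadezig.
Attach polarity negative -osh → topagazadezigosh.
Apply vowel harmony: topagazadezigosh → topagazadazugosh.
Epenthesis: no change.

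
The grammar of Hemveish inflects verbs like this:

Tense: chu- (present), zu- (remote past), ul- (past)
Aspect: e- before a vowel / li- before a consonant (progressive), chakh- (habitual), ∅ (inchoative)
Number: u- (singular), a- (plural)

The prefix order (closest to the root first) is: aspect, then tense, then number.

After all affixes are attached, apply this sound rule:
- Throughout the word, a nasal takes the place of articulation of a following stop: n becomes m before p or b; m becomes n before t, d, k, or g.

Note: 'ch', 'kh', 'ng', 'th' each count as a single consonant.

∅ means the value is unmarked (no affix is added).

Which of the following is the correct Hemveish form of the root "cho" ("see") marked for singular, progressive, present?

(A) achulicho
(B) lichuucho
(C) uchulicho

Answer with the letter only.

Attach aspect progressive li- (before consonant 'ch') → licho.
Attach tense present chu- → chulicho.
Attach number singular u- → uchulicho.
Nasal assimilation: no change.
So the correct form is uchulicho, option (C).
(A) achulicho is wrong: it uses plural instead of singular for number.
(B) lichuucho is wrong: it has the affixes in the wrong order.

C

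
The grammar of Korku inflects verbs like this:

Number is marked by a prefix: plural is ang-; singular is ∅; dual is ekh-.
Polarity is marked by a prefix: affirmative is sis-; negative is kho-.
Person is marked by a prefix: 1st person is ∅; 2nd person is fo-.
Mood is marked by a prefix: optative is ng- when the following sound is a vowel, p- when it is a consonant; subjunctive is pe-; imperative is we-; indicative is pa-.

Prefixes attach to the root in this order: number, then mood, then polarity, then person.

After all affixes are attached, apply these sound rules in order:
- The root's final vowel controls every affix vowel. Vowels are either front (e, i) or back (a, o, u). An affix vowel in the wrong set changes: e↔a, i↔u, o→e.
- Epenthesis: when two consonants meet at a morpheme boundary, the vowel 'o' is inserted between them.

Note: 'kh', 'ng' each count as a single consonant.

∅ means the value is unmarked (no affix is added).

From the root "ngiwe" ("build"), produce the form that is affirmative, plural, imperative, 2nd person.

fesisoweengongiwe

Attach number plural ang- → angngiwe.
Attach mood imperative we- → weangngiwe.
Attach polarity affirmative sis- → sisweangngiwe.
Attach person 2nd person fo- → fosisweangngiwe.
Apply vowel harmony: fosisweangngiwe → fesisweengngiwe.
Apply epenthesis: fesisweengngiwe → fesisoweengongiwe.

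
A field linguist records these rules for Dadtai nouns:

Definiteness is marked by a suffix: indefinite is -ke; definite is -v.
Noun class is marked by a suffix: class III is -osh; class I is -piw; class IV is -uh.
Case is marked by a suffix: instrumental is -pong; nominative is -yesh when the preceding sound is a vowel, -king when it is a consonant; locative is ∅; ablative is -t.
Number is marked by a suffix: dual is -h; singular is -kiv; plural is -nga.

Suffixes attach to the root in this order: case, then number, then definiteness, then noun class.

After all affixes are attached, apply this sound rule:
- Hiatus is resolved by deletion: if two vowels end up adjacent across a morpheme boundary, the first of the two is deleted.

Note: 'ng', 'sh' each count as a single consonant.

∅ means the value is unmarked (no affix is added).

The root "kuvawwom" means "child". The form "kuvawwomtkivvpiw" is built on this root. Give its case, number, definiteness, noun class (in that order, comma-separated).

ablative, singular, definite, class I

Segment: kuvawwom-t-kiv-v-piw.
case: -t → ablative.
number: -kiv → singular.
definiteness: -v → definite.
noun class: -piw → class I.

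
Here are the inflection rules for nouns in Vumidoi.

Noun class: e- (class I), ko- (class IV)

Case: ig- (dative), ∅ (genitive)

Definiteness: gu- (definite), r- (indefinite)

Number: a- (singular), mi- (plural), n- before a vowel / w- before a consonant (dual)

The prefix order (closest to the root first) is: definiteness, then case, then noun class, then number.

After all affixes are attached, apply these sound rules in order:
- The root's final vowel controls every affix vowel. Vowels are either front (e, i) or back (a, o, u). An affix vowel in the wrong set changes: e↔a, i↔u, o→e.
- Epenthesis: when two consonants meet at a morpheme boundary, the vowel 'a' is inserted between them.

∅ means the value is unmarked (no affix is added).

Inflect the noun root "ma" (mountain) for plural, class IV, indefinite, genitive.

mukorama

Attach definiteness indefinite r- → rma.
case = genitive: zero marking, form stays rma.
Attach noun class class IV ko- → korma.
Attach number plural mi- → mikorma.
Apply vowel harmony: mikorma → mukorma.
Apply epenthesis: mukorma → mukorama.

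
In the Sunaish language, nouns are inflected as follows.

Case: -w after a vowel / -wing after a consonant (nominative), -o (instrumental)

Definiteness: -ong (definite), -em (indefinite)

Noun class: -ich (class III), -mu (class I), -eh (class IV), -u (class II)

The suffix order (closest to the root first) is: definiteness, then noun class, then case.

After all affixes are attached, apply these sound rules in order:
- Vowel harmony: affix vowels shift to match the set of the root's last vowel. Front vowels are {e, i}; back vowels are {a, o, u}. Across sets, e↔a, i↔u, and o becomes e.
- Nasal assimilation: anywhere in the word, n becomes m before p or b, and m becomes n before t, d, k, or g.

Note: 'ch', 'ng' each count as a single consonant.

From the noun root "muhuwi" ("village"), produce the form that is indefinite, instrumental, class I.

muhuwiemmie

Attach definiteness indefinite -em → muhuwiem.
Attach noun class class I -mu → muhuwiemmu.
Attach case instrumental -o → muhuwiemmuo.
Apply vowel harmony: muhuwiemmuo → muhuwiemmie.
Nasal assimilation: no change.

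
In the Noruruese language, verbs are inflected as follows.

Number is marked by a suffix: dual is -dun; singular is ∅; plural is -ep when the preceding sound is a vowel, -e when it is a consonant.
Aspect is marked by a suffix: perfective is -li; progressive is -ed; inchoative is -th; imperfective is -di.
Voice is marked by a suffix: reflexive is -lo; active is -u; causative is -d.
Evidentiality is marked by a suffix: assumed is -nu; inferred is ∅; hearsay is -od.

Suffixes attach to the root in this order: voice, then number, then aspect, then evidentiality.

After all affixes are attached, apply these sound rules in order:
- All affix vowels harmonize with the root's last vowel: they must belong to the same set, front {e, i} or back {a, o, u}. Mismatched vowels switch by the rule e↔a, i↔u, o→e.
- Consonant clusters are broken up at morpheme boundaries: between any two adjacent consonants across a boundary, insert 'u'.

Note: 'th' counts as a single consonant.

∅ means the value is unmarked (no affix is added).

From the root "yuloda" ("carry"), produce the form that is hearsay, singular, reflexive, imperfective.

Attach voice reflexive -lo → yulodalo.
number = singular: zero marking, form stays yulodalo.
Attach aspect imperfective -di → yulodalodi.
Attach evidentiality hearsay -od → yulodalodiod.
Apply vowel harmony: yulodalodiod → yulodaloduod.
Epenthesis: no change.

yulodaloduod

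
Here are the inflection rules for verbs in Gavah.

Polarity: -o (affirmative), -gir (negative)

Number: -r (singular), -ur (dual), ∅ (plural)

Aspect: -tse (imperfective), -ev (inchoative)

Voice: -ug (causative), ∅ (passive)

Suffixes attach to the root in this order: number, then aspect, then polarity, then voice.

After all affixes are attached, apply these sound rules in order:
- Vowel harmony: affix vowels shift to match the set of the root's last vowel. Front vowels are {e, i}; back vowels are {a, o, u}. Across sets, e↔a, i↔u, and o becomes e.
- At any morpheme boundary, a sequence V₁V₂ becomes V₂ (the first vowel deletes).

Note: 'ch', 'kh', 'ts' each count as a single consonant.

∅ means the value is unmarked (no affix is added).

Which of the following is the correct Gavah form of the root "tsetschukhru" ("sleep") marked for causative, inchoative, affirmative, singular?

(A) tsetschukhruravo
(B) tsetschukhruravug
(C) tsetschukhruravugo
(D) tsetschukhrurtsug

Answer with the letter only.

Attach number singular -r → tsetschukhrur.
Attach aspect inchoative -ev → tsetschukhrurev.
Attach polarity affirmative -o → tsetschukhrurevo.
Attach voice causative -ug → tsetschukhrurevoug.
Apply vowel harmony: tsetschukhrurevoug → tsetschukhruravoug.
Apply vowel deletion: tsetschukhruravoug → tsetschukhruravug.
So the correct form is tsetschukhruravug, option (B).
(A) tsetschukhruravo is wrong: it uses passive instead of causative for voice.
(C) tsetschukhruravugo is wrong: it has the affixes in the wrong order.
(D) tsetschukhrurtsug is wrong: it uses imperfective instead of inchoative for aspect.

B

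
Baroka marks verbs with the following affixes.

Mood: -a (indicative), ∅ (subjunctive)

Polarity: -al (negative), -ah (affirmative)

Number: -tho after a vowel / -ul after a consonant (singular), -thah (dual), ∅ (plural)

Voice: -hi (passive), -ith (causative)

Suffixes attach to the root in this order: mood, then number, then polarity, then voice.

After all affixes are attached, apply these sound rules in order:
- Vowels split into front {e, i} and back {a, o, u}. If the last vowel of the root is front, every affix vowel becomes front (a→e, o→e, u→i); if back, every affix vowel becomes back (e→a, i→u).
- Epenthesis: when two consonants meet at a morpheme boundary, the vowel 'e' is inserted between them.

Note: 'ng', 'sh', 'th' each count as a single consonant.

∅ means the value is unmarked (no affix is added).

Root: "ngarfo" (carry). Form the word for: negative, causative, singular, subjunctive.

mood = subjunctive: zero marking, form stays ngarfo.
Attach number singular -tho (after vowel 'o') → ngarfotho.
Attach polarity negative -al → ngarfothoal.
Attach voice causative -ith → ngarfothoalith.
Apply vowel harmony: ngarfothoalith → ngarfothoaluth.
Epenthesis: no change.

ngarfothoaluth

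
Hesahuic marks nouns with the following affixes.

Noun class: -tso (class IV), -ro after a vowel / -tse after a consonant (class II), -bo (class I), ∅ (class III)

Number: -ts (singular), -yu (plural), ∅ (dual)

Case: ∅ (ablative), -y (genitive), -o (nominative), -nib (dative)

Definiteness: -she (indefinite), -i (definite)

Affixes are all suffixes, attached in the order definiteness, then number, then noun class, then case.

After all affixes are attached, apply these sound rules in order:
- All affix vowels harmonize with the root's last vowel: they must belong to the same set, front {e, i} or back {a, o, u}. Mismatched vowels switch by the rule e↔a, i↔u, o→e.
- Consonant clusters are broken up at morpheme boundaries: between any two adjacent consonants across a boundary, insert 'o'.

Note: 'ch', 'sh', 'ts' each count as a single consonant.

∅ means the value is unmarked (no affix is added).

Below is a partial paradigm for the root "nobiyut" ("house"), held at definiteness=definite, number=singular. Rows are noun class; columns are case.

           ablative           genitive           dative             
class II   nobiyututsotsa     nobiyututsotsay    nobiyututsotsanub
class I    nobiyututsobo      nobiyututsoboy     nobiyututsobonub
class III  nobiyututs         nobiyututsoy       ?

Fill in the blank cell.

nobiyututsonub

Attach definiteness definite -i → nobiyuti.
Attach number singular -ts → nobiyutits.
noun class = class III: zero marking, form stays nobiyutits.
Attach case dative -nib → nobiyutitsnib.
Apply vowel harmony: nobiyutitsnib → nobiyututsnub.
Apply epenthesis: nobiyututsnub → nobiyututsonub.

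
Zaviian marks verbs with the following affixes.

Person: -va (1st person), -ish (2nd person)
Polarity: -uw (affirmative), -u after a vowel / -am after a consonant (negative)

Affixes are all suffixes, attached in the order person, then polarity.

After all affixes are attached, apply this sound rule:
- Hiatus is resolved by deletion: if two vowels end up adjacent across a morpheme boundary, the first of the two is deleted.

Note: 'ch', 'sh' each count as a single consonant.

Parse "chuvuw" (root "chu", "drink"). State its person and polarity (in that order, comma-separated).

1st person, affirmative

Segment: chu-va-uw.
person: -va → 1st person.
polarity: -uw → affirmative.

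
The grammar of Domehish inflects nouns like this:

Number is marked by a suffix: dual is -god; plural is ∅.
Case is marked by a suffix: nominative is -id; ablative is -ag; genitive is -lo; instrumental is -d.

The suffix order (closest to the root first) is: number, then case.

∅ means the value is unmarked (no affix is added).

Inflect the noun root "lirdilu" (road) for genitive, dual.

lirdilugodlo

Attach number dual -god → lirdilugod.
Attach case genitive -lo → lirdilugodlo.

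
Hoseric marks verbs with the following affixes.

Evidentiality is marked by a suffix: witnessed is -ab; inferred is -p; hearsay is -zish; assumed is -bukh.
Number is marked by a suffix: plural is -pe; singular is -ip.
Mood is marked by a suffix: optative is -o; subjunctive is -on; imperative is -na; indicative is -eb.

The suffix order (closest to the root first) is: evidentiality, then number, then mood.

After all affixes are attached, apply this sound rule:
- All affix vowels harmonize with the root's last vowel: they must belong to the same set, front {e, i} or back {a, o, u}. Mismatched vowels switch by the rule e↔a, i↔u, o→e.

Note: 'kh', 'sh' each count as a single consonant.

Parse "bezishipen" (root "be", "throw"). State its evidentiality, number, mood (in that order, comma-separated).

Segment: be-zish-ip-on.
evidentiality: -zish → hearsay.
number: -ip → singular.
mood: -on → subjunctive.

hearsay, singular, subjunctive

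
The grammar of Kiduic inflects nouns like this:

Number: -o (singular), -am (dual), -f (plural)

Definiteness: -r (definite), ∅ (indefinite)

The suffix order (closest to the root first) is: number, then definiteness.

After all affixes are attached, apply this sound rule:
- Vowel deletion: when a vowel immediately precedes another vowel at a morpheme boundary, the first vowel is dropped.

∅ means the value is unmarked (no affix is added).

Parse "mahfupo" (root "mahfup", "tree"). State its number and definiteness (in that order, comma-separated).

Segment: mahfup-o.
number: -o → singular.
definiteness: ∅ → indefinite.

singular, indefinite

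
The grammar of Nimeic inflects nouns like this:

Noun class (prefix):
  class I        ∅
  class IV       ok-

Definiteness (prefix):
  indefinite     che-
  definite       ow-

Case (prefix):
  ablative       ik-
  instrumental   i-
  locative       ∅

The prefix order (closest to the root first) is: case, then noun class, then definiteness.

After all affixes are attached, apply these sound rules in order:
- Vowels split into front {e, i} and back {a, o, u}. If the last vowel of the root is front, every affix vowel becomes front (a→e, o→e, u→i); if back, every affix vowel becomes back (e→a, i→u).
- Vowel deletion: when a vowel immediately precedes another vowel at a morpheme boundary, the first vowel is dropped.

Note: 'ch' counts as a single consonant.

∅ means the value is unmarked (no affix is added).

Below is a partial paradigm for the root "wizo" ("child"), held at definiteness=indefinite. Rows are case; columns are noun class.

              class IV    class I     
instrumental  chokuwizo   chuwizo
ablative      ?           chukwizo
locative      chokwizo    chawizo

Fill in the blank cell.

chokukwizo

Attach case ablative ik- → ikwizo.
Attach noun class class IV ok- → okikwizo.
Attach definiteness indefinite che- → cheokikwizo.
Apply vowel harmony: cheokikwizo → chaokukwizo.
Apply vowel deletion: chaokukwizo → chokukwizo.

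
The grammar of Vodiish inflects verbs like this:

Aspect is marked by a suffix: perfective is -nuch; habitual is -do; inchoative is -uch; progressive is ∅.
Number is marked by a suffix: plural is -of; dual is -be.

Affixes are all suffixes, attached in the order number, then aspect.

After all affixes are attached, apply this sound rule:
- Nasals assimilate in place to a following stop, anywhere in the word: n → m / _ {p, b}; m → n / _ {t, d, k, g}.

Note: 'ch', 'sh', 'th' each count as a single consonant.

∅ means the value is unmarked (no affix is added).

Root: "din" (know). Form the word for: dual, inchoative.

Attach number dual -be → dinbe.
Attach aspect inchoative -uch → dinbeuch.
Apply nasal assimilation: dinbeuch → dimbeuch.

dimbeuch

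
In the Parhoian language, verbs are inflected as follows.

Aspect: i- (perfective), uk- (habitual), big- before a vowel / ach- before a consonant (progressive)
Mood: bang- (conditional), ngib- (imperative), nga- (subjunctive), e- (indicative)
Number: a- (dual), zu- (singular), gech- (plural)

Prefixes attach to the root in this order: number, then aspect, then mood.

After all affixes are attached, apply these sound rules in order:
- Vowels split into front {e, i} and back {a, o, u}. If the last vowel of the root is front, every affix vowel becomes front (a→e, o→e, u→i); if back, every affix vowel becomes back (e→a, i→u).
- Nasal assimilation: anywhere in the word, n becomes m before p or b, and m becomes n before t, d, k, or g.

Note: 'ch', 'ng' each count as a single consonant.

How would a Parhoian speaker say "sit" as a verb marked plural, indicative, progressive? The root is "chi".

eechgechchi

Attach number plural gech- → gechchi.
Attach aspect progressive ach- (before consonant 'g') → achgechchi.
Attach mood indicative e- → eachgechchi.
Apply vowel harmony: eachgechchi → eechgechchi.
Nasal assimilation: no change.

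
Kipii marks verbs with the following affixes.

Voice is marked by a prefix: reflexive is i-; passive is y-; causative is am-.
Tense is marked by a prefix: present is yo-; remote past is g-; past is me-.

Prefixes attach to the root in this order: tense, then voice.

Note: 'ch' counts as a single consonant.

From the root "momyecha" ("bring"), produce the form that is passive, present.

yyomomyecha

Attach tense present yo- → yomomyecha.
Attach voice passive y- → yyomomyecha.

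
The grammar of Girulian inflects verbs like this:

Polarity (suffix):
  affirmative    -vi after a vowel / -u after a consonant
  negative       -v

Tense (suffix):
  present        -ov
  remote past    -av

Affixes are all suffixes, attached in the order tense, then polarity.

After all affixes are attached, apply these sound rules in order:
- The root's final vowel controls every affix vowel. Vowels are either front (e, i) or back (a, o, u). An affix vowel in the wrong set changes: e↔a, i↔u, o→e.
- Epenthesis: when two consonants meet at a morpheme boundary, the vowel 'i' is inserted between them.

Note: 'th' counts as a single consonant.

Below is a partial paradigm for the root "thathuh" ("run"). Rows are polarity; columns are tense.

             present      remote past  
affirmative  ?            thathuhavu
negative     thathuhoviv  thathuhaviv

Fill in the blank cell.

thathuhovu

Attach tense present -ov → thathuhov.
Attach polarity affirmative -u (after consonant 'v') → thathuhovu.
Vowel harmony: no change.
Epenthesis: no change.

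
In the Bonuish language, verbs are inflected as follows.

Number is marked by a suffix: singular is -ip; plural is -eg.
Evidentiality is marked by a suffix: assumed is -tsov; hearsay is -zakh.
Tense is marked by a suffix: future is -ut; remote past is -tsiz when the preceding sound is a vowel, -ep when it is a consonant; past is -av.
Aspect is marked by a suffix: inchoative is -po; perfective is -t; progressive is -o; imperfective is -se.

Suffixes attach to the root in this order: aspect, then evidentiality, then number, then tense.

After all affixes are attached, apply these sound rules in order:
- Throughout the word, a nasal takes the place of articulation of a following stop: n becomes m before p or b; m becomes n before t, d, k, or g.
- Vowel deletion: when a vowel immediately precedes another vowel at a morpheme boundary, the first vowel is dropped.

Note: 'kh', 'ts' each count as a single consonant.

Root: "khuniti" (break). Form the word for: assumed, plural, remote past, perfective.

Attach aspect perfective -t → khunitit.
Attach evidentiality assumed -tsov → khunitittsov.
Attach number plural -eg → khunitittsoveg.
Attach tense remote past -ep (after consonant 'g') → khunitittsovegep.
Nasal assimilation: no change.
Vowel deletion: no change.

khunitittsovegep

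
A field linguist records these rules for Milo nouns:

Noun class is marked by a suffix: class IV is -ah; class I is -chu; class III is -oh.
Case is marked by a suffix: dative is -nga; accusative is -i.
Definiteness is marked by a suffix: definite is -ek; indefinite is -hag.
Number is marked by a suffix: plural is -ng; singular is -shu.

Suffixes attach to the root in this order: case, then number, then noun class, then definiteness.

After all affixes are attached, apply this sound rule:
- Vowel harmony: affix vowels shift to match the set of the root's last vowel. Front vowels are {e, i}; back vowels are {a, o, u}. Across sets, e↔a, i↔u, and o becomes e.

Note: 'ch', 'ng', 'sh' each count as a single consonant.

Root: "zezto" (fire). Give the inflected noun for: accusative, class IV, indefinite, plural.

Attach case accusative -i → zeztoi.
Attach number plural -ng → zeztoing.
Attach noun class class IV -ah → zeztoingah.
Attach definiteness indefinite -hag → zeztoingahhag.
Apply vowel harmony: zeztoingahhag → zeztoungahhag.

zeztoungahhag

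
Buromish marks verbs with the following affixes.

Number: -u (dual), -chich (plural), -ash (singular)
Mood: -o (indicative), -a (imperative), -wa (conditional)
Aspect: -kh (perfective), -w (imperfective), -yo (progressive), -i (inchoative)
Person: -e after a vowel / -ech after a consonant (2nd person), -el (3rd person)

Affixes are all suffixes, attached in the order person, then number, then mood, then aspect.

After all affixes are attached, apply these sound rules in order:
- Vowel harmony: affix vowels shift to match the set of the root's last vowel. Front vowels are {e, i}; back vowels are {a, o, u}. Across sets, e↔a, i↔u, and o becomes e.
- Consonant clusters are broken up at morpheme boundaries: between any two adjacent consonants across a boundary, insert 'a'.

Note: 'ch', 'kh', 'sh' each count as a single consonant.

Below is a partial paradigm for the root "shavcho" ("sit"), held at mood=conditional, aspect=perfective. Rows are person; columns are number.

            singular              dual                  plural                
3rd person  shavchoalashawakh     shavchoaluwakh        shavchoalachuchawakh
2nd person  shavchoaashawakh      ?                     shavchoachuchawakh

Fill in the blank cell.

shavchoauwakh

Attach person 2nd person -e (after vowel 'o') → shavchoe.
Attach number dual -u → shavchoeu.
Attach mood conditional -wa → shavchoeuwa.
Attach aspect perfective -kh → shavchoeuwakh.
Apply vowel harmony: shavchoeuwakh → shavchoauwakh.
Epenthesis: no change.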